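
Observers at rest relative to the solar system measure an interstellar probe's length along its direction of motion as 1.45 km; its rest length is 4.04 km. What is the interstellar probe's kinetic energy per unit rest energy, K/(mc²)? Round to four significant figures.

1.786

From L = L₀/γ: γ = 4.04/1.45 = 2.78621.
Since K = (γ−1)mc², K/(mc²) = 2.78621 − 1 = 1.786.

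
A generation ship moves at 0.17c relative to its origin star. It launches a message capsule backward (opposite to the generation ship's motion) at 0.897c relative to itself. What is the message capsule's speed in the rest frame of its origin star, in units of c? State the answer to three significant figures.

0.858c

Relativistic velocity addition: u = (u' + v)/(1 + u'v/c²), with u' = −0.897c and v = 0.17c.
Numerator: −0.897 + 0.17 = −0.727. Denominator: 1 + (−0.897)(0.17) = 0.84751.
u = −0.727/0.84751 = −0.85781, so the speed is 0.858c.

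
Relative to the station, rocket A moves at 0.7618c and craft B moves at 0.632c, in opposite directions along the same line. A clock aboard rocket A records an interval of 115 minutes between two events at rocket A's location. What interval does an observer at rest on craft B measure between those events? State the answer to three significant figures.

339 minutes

Speed of rocket A in craft B's frame: u = (v_A + v_B)/(1 + v_A v_B/c²) = (0.7618 + 0.632)/(1 + 0.7618×0.632) = 1.3938/1.4814576 = 0.94083; |u| = 0.94083c.
At |u| = 0.94083c, γ = (1 − 0.885161)^(−1/2) = 2.9509.
Rocket A's interval is proper; time dilation gives Δt_B = γΔτ = 2.9509 × 115 minutes = 339 minutes.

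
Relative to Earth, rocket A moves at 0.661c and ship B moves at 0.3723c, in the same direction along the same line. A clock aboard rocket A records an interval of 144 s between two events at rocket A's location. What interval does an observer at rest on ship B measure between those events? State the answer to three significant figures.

156 s

Transform rocket A's velocity into ship B's frame: (0.661 − 0.3723)/(1 − 0.661·0.3723) = 0.2887/0.7539097, so the relative speed is 0.38294c.
At |u| = 0.38294c, γ = (1 − 0.146643)^(−1/2) = 1.0825.
The clock on rocket A records proper time, so ship B measures Δt = γΔτ = 1.0825 × 144 = 156 s.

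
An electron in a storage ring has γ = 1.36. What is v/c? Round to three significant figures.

0.678

β = √(1 − 1/γ²) = √(1 − 1/1.8496) = √0.459343 = 0.678.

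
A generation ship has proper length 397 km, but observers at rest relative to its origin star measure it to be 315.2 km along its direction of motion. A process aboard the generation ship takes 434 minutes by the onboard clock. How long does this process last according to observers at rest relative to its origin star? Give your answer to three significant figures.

547 minutes

From L = L₀/γ: γ = 397/315.2 = 1.25952.
The same γ dilates the second interval: 1.25952 × 434 minutes = 547 minutes.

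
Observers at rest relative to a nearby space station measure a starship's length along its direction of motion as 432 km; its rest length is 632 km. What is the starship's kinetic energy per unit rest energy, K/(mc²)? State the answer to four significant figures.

0.4630

From L = L₀/γ: γ = 632/432 = 1.46296.
Since K = (γ−1)mc², K/(mc²) = 1.46296 − 1 = 0.4630.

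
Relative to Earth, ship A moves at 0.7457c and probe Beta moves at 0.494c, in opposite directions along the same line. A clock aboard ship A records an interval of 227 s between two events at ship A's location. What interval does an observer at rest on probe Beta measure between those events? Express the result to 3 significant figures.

536 s

The velocity of ship A relative to probe Beta is (0.7457 + 0.494)c / (1 + 0.7457×0.494) = 0.90596c; relative speed 0.90596c.
γ for this relative speed: γ = 1/√(1 − 0.820764) = 2.362.
Ship A's interval is proper; time dilation gives Δt_B = γΔτ = 2.362 × 227 s = 536 s.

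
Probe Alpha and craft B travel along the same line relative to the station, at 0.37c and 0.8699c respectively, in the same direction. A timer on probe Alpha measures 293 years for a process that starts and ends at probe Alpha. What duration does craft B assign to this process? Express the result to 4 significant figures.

433.6 years

The velocity of probe Alpha relative to craft B is (0.37 − 0.8699)c / (1 − 0.37×0.8699) = −0.73717c; relative speed 0.73717c.
At |u| = 0.73717c, γ = (1 − 0.54342)^(−1/2) = 1.4799.
Probe Alpha's interval is proper; time dilation gives Δt_B = γΔτ = 1.4799 × 293 years = 433.6 years.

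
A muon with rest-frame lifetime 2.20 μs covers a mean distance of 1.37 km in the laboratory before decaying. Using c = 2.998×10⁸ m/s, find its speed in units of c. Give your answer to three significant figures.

d = βγcτ ⇒ βγ = d/(cτ) = 1370 m / (659.56 m) = 2.0771.
β = (βγ)/√(1+(βγ)²) = 2.0771/√5.31434 = 0.901.

0.901c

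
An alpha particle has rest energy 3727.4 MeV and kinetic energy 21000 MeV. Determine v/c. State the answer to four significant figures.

0.9886

K = (γ−1)mc², so γ = 1 + 21000/3727.4 = 6.634.
Then v/c = √(1 − γ⁻²) = √(1 − 0.0227221) = √0.9772779 = 0.9886.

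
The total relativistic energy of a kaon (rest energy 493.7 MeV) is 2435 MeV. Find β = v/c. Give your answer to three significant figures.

0.979

γ = E/(mc²) = 2435/493.7 = 4.9321.
β = √(1 − 1/γ²) = √(1 − 0.0411089) = √0.9588911 = 0.979.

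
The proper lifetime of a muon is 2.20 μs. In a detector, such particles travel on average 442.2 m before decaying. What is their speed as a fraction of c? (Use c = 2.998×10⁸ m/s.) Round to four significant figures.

Let x = d/(cτ) = 442.2 m / (2.998×10⁸ m/s × 2.200×10^-6 s) = 0.67045. Since d = βγcτ, x = βγ = β/√(1−β²).
Solving: β² = x²/(1+x²) = 0.449503/1.449503 = 0.310108, so β = 0.5569.

0.5569c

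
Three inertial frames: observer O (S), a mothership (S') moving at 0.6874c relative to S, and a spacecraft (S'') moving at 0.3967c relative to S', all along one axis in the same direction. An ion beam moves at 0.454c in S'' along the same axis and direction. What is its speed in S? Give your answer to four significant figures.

0.9417c

Apply u = (u'+v)/(1+u'v) twice. Ion beam in the mothership frame: (0.454+0.3967)/(1+0.454·0.3967) = 0.8507/1.1801018 = 0.72087c.
That velocity, transformed to the rest frame of observer O: (0.72087+0.6874)/(1+0.72087·0.6874) = 1.40827/1.495526038 = 0.94166c.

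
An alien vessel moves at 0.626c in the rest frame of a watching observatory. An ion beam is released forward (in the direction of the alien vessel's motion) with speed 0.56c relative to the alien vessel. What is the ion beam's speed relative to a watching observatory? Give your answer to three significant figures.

0.878c

In units of c, u = (u' + v)/(1 + u'v) with u' = 0.56 and v = 0.626.
Numerator: 0.56 + 0.626 = 1.186. Denominator: 1 + (0.56)(0.626) = 1.35056.
u = 1.186/1.35056 = 0.87815, so the speed is 0.878c.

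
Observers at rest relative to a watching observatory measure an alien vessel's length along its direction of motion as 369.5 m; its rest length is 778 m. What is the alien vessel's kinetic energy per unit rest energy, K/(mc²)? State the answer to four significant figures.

1.106

γ = L₀/L = 778/369.5 = 2.10555.
K/(mc²) = γ − 1 = 2.10555 − 1 = 1.106.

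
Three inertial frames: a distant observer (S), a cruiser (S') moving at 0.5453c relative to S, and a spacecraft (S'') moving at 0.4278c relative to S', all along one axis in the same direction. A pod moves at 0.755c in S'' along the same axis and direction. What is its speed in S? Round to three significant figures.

Apply u = (u'+v)/(1+u'v) twice. Pod in the cruiser frame: (0.755+0.4278)/(1+0.755·0.4278) = 1.1828/1.322989 = 0.89404c.
That velocity, transformed to the rest frame of a distant observer: (0.89404+0.5453)/(1+0.89404·0.5453) = 1.43934/1.487520012 = 0.96761c.

0.968c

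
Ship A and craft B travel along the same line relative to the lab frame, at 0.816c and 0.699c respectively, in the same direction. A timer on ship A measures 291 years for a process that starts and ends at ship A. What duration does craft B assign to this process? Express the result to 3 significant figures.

302 years

Speed of ship A in craft B's frame: u = (v_A − v_B)/(1 − v_A v_B/c²) = (0.816 − 0.699)/(1 − 0.816×0.699) = 0.117/0.429616 = 0.27234; |u| = 0.27234c.
γ for this relative speed: γ = 1/√(1 − 0.0741691) = 1.0393.
Ship A's interval is proper; time dilation gives Δt_B = γΔτ = 1.0393 × 291 years = 302 years.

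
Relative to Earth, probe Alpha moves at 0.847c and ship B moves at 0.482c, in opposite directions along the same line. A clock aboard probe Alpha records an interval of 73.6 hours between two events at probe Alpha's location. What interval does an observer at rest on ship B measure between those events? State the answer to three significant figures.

Speed of probe Alpha in ship B's frame: u = (v_A + v_B)/(1 + v_A v_B/c²) = (0.847 + 0.482)/(1 + 0.847×0.482) = 1.329/1.408254 = 0.94372; |u| = 0.94372c.
γ for this relative speed: γ = 1/√(1 − 0.890607) = 3.0235.
The clock on probe Alpha records proper time, so ship B measures Δt = γΔτ = 3.0235 × 73.6 = 223 hours.

223 hours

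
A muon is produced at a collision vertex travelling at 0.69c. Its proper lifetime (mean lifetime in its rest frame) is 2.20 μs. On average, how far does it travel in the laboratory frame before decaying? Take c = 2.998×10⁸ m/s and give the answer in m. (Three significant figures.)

γ = 1/√(1 − β²) = 1/√(1 − 0.4761) = 1/√0.5239 = 1/0.723809 = 1.3816.
Lab-frame lifetime: Δt = γτ = 1.3816 × 2.20 μs = 3.0395 μs.
Distance: d = vΔt = 0.69 × 2.998×10⁸ m/s × 3.0395×10^-6 s = 629 m.

629 m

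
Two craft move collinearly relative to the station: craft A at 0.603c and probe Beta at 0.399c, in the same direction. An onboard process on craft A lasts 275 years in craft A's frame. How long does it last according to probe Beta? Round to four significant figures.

The velocity of craft A relative to probe Beta is (0.603 − 0.399)c / (1 − 0.603×0.399) = 0.26863c; relative speed 0.26863c.
At |u| = 0.26863c, γ = (1 − 0.0721621)^(−1/2) = 1.0382.
Craft A's interval is proper; time dilation gives Δt_B = γΔτ = 1.0382 × 275 years = 285.5 years.

285.5 years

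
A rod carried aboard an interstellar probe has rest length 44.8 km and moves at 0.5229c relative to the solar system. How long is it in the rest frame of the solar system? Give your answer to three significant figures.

β² = 0.27342441, so γ = 1/√0.72657559 = 1.1732.
Length contraction: L = L₀/γ = 44.8/1.1732 = 38.2 km.

38.2 km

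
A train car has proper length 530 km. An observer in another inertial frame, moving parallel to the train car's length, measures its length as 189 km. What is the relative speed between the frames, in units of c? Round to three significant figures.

Length contraction gives γ = L₀/L = 530/189 = 2.8042.
β = √(1 − 1/γ²) = √0.872831 = 0.934.

0.934c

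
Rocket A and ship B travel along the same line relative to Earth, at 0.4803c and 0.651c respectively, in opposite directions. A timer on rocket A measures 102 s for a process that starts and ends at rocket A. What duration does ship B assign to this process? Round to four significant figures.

Transform rocket A's velocity into ship B's frame: (0.4803 + 0.651)/(1 + 0.4803·0.651) = 1.1313/1.3126753, so the relative speed is 0.86183c.
At |u| = 0.86183c, γ = (1 − 0.742751)^(−1/2) = 1.9716.
Rocket A's interval is proper; time dilation gives Δt_B = γΔτ = 1.9716 × 102 s = 201.1 s.

201.1 s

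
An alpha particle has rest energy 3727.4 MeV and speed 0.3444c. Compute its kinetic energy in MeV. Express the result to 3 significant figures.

243 MeV

With β = 0.3444, γ = 1/√(1 − 0.3444²) = 1/√0.88138864 = 1.065163.
Kinetic energy: K = (γ − 1)mc² = (1.065163 − 1) × 3727.4 MeV = 0.065163 × 3727.4 = 243 MeV.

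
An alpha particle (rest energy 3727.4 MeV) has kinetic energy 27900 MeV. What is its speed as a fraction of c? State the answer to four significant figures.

0.9930c

γ = 1 + K/(mc²) = 1 + 27900/3727.4 = 8.4851.
β = √(1 − 1/γ²) = √(1 − 0.0138895) = √0.9861105 = 0.9930.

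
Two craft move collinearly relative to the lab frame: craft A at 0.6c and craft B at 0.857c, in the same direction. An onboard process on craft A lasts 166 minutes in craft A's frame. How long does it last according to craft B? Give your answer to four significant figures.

195.6 minutes

The velocity of craft A relative to craft B is (0.6 − 0.857)c / (1 − 0.6×0.857) = −0.52902c; relative speed 0.52902c.
At |u| = 0.52902c, γ = (1 − 0.279862)^(−1/2) = 1.1784.
The clock on craft A records proper time, so craft B measures Δt = γΔτ = 1.1784 × 166 = 195.6 minutes.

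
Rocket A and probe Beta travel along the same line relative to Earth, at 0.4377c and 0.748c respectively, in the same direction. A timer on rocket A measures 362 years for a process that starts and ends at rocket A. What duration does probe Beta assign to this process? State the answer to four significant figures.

408.0 years

Speed of rocket A in probe Beta's frame: u = (v_A − v_B)/(1 − v_A v_B/c²) = (0.4377 − 0.748)/(1 − 0.4377×0.748) = −0.3103/0.6726004 = −0.46134; |u| = 0.46134c.
At |u| = 0.46134c, γ = (1 − 0.212835)^(−1/2) = 1.1271.
Rocket A's interval is proper; time dilation gives Δt_B = γΔτ = 1.1271 × 362 years = 408.0 years.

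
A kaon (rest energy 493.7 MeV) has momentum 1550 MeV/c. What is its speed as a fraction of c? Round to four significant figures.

0.9528c

pc/(mc²) = 1550/493.7 = 3.1396 = βγ = β/√(1−β²).
So β² = x²/(1 + x²) with x = 3.1396: x² = 9.85709, β² = 9.85709/10.85709 = 0.907894, β = 0.9528.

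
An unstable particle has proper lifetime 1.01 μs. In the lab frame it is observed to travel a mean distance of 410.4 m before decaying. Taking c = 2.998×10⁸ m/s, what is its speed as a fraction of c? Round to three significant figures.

Lab distance = (lab lifetime)·v = γτ·βc, so βγ = d/(cτ) = 410.4/(2.998×10⁸ × 1.010×10^-6) = 1.3554.
With βγ = 1.3554: γ² = 1 + (βγ)² = 2.83711, and β = (βγ)/γ = 1.3554/1.68437 = 0.805.

0.805c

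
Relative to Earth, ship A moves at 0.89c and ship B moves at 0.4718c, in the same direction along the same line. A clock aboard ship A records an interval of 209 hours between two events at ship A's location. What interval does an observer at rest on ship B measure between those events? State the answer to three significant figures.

302 hours

Speed of ship A in ship B's frame: u = (v_A − v_B)/(1 − v_A v_B/c²) = (0.89 − 0.4718)/(1 − 0.89×0.4718) = 0.4182/0.580098 = 0.72091; |u| = 0.72091c.
γ for this relative speed: γ = 1/√(1 − 0.519711) = 1.4429.
The clock on ship A records proper time, so ship B measures Δt = γΔτ = 1.4429 × 209 = 302 hours.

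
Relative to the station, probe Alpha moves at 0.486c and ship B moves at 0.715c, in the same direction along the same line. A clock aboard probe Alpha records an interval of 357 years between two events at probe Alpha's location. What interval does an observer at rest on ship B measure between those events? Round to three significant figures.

381 years

Speed of probe Alpha in ship B's frame: u = (v_A − v_B)/(1 − v_A v_B/c²) = (0.486 − 0.715)/(1 − 0.486×0.715) = −0.229/0.65251 = −0.35095; |u| = 0.35095c.
At |u| = 0.35095c, γ = (1 − 0.123166)^(−1/2) = 1.0679.
The clock on probe Alpha records proper time, so ship B measures Δt = γΔτ = 1.0679 × 357 = 381 years.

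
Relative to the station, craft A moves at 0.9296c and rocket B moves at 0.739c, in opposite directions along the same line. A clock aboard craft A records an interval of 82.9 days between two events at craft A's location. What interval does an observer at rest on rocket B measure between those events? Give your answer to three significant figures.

The velocity of craft A relative to rocket B is (0.9296 + 0.739)c / (1 + 0.9296×0.739) = 0.98911c; relative speed 0.98911c.
At |u| = 0.98911c, γ = (1 − 0.978339)^(−1/2) = 6.7946.
Craft A's interval is proper; time dilation gives Δt_B = γΔτ = 6.7946 × 82.9 days = 563 days.

563 days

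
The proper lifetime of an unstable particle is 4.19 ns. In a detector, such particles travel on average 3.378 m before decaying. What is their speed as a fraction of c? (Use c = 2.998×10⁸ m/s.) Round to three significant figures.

Lab distance = (lab lifetime)·v = γτ·βc, so βγ = d/(cτ) = 3.378/(2.998×10⁸ × 4.190×10^-9) = 2.6891.
With βγ = 2.6891: γ² = 1 + (βγ)² = 8.23126, and β = (βγ)/γ = 2.6891/2.86902 = 0.937.

0.937c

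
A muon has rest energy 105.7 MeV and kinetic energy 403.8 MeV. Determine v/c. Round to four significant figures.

K = (γ−1)mc², so γ = 1 + 403.8/105.7 = 4.8202.
Then v/c = √(1 − γ⁻²) = √(1 − 0.0430398) = √0.9569602 = 0.9782.

0.9782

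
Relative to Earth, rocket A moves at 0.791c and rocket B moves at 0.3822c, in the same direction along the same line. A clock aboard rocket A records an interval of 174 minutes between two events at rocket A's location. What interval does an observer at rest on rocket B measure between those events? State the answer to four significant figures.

Transform rocket A's velocity into rocket B's frame: (0.791 − 0.3822)/(1 − 0.791·0.3822) = 0.4088/0.6976798, so the relative speed is 0.58594c.
γ for this relative speed: γ = 1/√(1 − 0.343326) = 1.234.
Rocket A's interval is proper; time dilation gives Δt_B = γΔτ = 1.234 × 174 minutes = 214.7 minutes.

214.7 minutes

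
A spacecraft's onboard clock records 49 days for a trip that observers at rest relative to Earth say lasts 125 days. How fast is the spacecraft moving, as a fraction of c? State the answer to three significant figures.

0.920c

γ = Δt/Δτ = 125/49 = 2.551.
β = √(1 − 1/γ²) = √(1 − 0.153666) = √0.846334 = 0.920.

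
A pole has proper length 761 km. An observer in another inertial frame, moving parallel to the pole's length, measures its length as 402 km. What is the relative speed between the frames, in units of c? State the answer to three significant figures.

Length contraction gives γ = L₀/L = 761/402 = 1.893.
β = √(1 − 1/γ²) = √0.720939 = 0.849.

0.849c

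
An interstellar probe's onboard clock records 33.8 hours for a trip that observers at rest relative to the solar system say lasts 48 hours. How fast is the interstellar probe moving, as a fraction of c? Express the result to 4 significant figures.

γ = Δt/Δτ = 48/33.8 = 1.4201.
β = √(1 − 1/γ²) = √(1 − 0.495864) = √0.504136 = 0.7100.

0.7100c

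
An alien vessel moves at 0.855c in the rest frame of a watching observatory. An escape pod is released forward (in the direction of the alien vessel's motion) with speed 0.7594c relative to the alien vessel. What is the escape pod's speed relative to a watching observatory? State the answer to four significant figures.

In units of c, u = (u' + v)/(1 + u'v) with u' = 0.7594 and v = 0.855.
Numerator: 0.7594 + 0.855 = 1.6144. Denominator: 1 + (0.7594)(0.855) = 1.649287.
u = 1.6144/1.649287 = 0.97885, so the speed is 0.9788c.

0.9788c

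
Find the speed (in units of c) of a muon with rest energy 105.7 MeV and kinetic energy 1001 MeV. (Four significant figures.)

0.9954c

γ = 1 + K/(mc²) = 1 + 1001/105.7 = 10.47.
β = √(1 − 1/γ²) = √(1 − 0.00912235) = √0.99087765 = 0.9954.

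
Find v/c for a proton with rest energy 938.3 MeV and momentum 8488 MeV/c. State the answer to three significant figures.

0.994

pc/(mc²) = 8488/938.3 = 9.0461 = βγ = β/√(1−β²).
So β² = x²/(1 + x²) with x = 9.0461: x² = 81.8319, β² = 81.8319/82.8319 = 0.987927, β = 0.994.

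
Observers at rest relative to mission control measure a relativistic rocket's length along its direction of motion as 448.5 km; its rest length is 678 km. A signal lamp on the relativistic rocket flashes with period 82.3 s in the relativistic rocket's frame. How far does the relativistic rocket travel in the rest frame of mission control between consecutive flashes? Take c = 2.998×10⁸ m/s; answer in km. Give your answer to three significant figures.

From L = L₀/γ: γ = 678/448.5 = 1.51171.
β = √(1 − 1/γ²) = 0.74994. Lab-frame period = γτ = 1.51171×82.3 s = 124.41 s. Distance = βc × γτ = 0.74994 × 2.998×10⁸ m/s × 124.41 s = 2.7971×10^10 m = 2.80×10^7 km.

2.80×10^7 km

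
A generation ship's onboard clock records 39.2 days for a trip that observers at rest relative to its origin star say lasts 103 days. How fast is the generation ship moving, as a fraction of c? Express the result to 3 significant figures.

0.925c

γ = Δt/Δτ = 103/39.2 = 2.6276.
β = √(1 − 1/γ²) = √(1 − 0.144838) = √0.855162 = 0.925.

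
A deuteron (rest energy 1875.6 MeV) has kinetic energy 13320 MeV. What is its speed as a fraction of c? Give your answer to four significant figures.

K = (γ−1)mc², so γ = 1 + 13320/1875.6 = 8.1017.
Then v/c = √(1 − γ⁻²) = √(1 − 0.0152352) = √0.9847648 = 0.9924.

0.9924c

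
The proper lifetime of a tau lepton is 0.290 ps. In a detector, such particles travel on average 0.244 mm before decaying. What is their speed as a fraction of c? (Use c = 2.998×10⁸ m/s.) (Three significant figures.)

d = βγcτ ⇒ βγ = d/(cτ) = 2.440×10^-4 m / (8.6942×10^-5 m) = 2.8065.
β = (βγ)/√(1+(βγ)²) = 2.8065/√8.87644 = 0.942.

0.942c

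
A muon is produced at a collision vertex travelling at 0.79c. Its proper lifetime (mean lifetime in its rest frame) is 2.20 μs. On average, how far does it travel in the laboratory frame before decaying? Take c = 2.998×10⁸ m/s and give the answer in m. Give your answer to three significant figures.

850 m

γ = 1/√(1 − β²) = 1/√(1 − 0.6241) = 1/√0.3759 = 1/0.613107 = 1.631.
Lab-frame lifetime: Δt = γτ = 1.631 × 2.20 μs = 3.5882 μs.
Distance: d = vΔt = 0.79 × 2.998×10⁸ m/s × 3.5882×10^-6 s = 850 m.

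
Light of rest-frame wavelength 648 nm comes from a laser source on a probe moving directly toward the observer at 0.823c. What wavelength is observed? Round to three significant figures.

202 nm

Relativistic Doppler for wavelength: λ_obs = λ_src · √((1−β)/(1+β)).
With β = 0.823: factor = √(0.177/1.823) = 0.3116.
λ_obs = 648 × 0.3116 = 202 nm.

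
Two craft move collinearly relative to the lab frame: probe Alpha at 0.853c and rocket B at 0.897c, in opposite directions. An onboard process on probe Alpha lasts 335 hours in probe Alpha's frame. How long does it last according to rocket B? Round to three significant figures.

2560 hours

Transform probe Alpha's velocity into rocket B's frame: (0.853 + 0.897)/(1 + 0.853·0.897) = 1.75/1.765141, so the relative speed is 0.99142c.
γ for this relative speed: γ = 1/√(1 − 0.982914) = 7.6503.
Probe Alpha's interval is proper; time dilation gives Δt_B = γΔτ = 7.6503 × 335 hours = 2560 hours.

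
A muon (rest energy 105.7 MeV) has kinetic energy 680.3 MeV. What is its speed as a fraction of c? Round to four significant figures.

0.9909c

K = (γ−1)mc², so γ = 1 + 680.3/105.7 = 7.4361.
Then v/c = √(1 − γ⁻²) = √(1 − 0.0180846) = √0.9819154 = 0.9909.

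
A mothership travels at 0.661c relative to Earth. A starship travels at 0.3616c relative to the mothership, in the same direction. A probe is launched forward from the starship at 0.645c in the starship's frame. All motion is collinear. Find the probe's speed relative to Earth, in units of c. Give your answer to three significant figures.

Apply u = (u'+v)/(1+u'v) twice. Probe in the mothership frame: (0.645+0.3616)/(1+0.645·0.3616) = 1.0066/1.233232 = 0.81623c.
That velocity, transformed to the rest frame of Earth: (0.81623+0.661)/(1+0.81623·0.661) = 1.47723/1.53952803 = 0.95953c.

0.960c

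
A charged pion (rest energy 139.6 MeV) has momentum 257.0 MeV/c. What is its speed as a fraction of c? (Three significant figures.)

pc/(mc²) = 257.0/139.6 = 1.841 = βγ = β/√(1−β²).
So β² = x²/(1 + x²) with x = 1.841: x² = 3.38928, β² = 3.38928/4.38928 = 0.772172, β = 0.879.

0.879c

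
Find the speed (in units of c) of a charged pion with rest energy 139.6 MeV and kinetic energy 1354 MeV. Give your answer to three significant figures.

0.996c

γ = 1 + K/(mc²) = 1 + 1354/139.6 = 10.699.
β = √(1 − 1/γ²) = √(1 − 0.00873602) = √0.99126398 = 0.996.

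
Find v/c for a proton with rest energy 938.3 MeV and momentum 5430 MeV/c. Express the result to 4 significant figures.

0.9854

pc/(mc²) = 5430/938.3 = 5.7871 = βγ = β/√(1−β²).
So β² = x²/(1 + x²) with x = 5.7871: x² = 33.4905, β² = 33.4905/34.4905 = 0.971007, β = 0.9854.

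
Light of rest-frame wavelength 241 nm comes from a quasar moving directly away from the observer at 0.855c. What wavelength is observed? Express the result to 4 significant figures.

Relativistic Doppler for wavelength: λ_obs = λ_src · √((1+β)/(1−β)).
With β = 0.855: factor = √(1.855/0.145) = 3.5767.
λ_obs = 241 × 3.5767 = 862.0 nm.

862.0 nm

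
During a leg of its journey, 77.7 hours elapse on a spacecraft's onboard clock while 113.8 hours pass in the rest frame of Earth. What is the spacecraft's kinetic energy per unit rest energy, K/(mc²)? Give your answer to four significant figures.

γ = Δt/Δτ = 113.8/77.7 = 1.46461.
K/(mc²) = γ − 1 = 1.46461 − 1 = 0.4646.

0.4646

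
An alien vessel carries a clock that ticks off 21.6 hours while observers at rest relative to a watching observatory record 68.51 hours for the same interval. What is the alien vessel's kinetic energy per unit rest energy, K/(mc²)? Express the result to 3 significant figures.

γ = Δt/Δτ = 68.51/21.6 = 3.17176.
Since K = (γ−1)mc², K/(mc²) = 3.17176 − 1 = 2.17.

2.17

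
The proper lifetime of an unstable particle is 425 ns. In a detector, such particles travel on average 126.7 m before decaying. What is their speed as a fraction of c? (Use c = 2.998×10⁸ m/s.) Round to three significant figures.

0.705c

Let x = d/(cτ) = 126.7 m / (2.998×10⁸ m/s × 4.250×10^-7 s) = 0.99439. Since d = βγcτ, x = βγ = β/√(1−β²).
Solving: β² = x²/(1+x²) = 0.988811/1.988811 = 0.497187, so β = 0.705.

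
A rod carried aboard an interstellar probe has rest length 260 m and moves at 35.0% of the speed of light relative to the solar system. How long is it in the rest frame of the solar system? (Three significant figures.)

244 m

γ = 1/√(1 − β²) = 1/√(1 − 0.1225) = 1/√0.8775 = 1/0.93675 = 1.0675.
Length contraction: L = L₀/γ = 260/1.0675 = 244 m.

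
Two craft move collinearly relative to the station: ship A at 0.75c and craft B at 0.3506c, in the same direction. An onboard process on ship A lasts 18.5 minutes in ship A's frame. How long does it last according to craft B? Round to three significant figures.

Transform ship A's velocity into craft B's frame: (0.75 − 0.3506)/(1 − 0.75·0.3506) = 0.3994/0.73705, so the relative speed is 0.54189c.
At |u| = 0.54189c, γ = (1 − 0.293645)^(−1/2) = 1.1898.
Ship A's interval is proper; time dilation gives Δt_B = γΔτ = 1.1898 × 18.5 minutes = 22.0 minutes.

22.0 minutes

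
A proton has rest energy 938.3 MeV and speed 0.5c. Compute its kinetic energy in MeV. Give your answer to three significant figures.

145 MeV

Lorentz factor: γ = (1 − 0.25)^(−1/2) = 1.1547.
Kinetic energy: K = (γ − 1)mc² = (1.1547 − 1) × 938.3 MeV = 0.1547 × 938.3 = 145 MeV.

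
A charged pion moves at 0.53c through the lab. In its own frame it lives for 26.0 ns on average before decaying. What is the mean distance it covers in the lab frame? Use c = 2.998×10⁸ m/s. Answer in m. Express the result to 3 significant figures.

Lorentz factor: γ = (1 − 0.2809)^(−1/2) = 1.1792.
Lab-frame lifetime: Δt = γτ = 1.1792 × 26.0 ns = 30.659 ns.
Distance: d = vΔt = 0.53 × 2.998×10⁸ m/s × 3.0659×10^-8 s = 4.87 m.

4.87 m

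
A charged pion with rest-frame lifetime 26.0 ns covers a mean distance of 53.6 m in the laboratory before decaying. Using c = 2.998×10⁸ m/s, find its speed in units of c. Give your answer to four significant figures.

d = βγcτ ⇒ βγ = d/(cτ) = 53.60 m / (7.7948 m) = 6.8764.
β = (βγ)/√(1+(βγ)²) = 6.8764/√48.2849 = 0.9896.

0.9896c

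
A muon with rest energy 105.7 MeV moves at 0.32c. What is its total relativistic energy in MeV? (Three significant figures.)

β² = 0.1024, so γ = 1/√0.8976 = 1.0555.
Total energy: E = γmc² = 1.0555 × 105.7 MeV = 112 MeV.

112 MeV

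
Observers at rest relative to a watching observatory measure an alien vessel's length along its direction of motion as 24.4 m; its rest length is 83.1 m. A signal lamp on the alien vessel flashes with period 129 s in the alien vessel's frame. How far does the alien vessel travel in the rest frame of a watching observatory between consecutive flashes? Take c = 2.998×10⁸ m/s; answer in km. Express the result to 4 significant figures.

From L = L₀/γ: γ = 83.1/24.4 = 3.40574.
β = √(1 − 1/γ²) = 0.95592. Lab-frame period = γτ = 3.40574×129 s = 439.34 s. Distance = βc × γτ = 0.95592 × 2.998×10⁸ m/s × 439.34 s = 1.2591×10^11 m = 1.259×10^8 km.

1.259×10^8 km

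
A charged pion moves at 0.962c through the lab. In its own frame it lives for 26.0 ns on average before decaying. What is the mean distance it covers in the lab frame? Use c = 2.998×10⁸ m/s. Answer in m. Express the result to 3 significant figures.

With β = 0.962, γ = 1/√(1 − 0.962²) = 1/√0.074556 = 3.6623.
Lab-frame lifetime: Δt = γτ = 3.6623 × 26.0 ns = 95.22 ns.
Distance: d = vΔt = 0.962 × 2.998×10⁸ m/s × 9.5220×10^-8 s = 27.5 m.

27.5 m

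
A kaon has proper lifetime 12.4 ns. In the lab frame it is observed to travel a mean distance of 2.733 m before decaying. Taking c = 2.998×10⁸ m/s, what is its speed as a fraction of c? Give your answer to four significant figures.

0.5923c

d = βγcτ ⇒ βγ = d/(cτ) = 2.733 m / (3.71752 m) = 0.73517.
β = (βγ)/√(1+(βγ)²) = 0.73517/√1.540475 = 0.5923.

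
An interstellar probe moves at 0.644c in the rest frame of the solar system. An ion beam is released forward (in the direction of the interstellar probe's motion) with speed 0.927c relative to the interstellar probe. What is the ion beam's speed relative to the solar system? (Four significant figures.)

0.9837c

In units of c, u = (u' + v)/(1 + u'v) with u' = 0.927 and v = 0.644.
Numerator: 0.927 + 0.644 = 1.571. Denominator: 1 + (0.927)(0.644) = 1.596988.
u = 1.571/1.596988 = 0.98373, so the speed is 0.9837c.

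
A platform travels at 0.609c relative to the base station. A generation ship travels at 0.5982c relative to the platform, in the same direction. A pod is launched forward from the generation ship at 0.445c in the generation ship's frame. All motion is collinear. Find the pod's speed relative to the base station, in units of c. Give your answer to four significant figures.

Apply u = (u'+v)/(1+u'v) twice. Pod in the platform frame: (0.445+0.5982)/(1+0.445·0.5982) = 1.0432/1.266199 = 0.82388c.
That velocity, transformed to the rest frame of the base station: (0.82388+0.609)/(1+0.82388·0.609) = 1.43288/1.50174292 = 0.95414c.

0.9541c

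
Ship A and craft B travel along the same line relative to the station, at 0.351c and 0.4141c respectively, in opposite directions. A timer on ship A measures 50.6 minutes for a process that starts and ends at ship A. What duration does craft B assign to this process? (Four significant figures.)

Speed of ship A in craft B's frame: u = (v_A + v_B)/(1 + v_A v_B/c²) = (0.351 + 0.4141)/(1 + 0.351×0.4141) = 0.7651/1.1453491 = 0.66801; |u| = 0.66801c.
γ for this relative speed: γ = 1/√(1 − 0.446237) = 1.3438.
Ship A's interval is proper; time dilation gives Δt_B = γΔτ = 1.3438 × 50.6 minutes = 68.00 minutes.

68.00 minutes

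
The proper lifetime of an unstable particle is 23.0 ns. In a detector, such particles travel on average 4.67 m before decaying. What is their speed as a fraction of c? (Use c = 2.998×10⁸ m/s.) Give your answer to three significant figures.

Let x = d/(cτ) = 4.670 m / (2.998×10⁸ m/s × 2.300×10^-8 s) = 0.67726. Since d = βγcτ, x = βγ = β/√(1−β²).
Solving: β² = x²/(1+x²) = 0.458681/1.458681 = 0.314449, so β = 0.561.

0.561c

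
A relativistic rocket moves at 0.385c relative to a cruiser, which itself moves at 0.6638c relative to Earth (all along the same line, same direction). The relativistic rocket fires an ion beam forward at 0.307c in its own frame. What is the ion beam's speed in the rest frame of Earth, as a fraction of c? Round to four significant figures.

0.9092c

Apply u = (u'+v)/(1+u'v) twice. Ion beam in the cruiser frame: (0.307+0.385)/(1+0.307·0.385) = 0.692/1.118195 = 0.61885c.
That velocity, transformed to the rest frame of Earth: (0.61885+0.6638)/(1+0.61885·0.6638) = 1.28265/1.41079263 = 0.90917c.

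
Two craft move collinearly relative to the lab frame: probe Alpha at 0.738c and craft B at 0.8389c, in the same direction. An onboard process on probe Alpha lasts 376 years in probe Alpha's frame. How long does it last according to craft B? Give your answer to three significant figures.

390 years

Transform probe Alpha's velocity into craft B's frame: (0.738 − 0.8389)/(1 − 0.738·0.8389) = −0.1009/0.3808918, so the relative speed is 0.2649c.
γ for this relative speed: γ = 1/√(1 − 0.070172) = 1.037.
Probe Alpha's interval is proper; time dilation gives Δt_B = γΔτ = 1.037 × 376 years = 390 years.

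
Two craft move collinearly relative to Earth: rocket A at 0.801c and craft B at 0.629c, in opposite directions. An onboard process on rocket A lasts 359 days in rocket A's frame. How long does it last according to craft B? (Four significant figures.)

1160 days

Speed of rocket A in craft B's frame: u = (v_A + v_B)/(1 + v_A v_B/c²) = (0.801 + 0.629)/(1 + 0.801×0.629) = 1.43/1.503829 = 0.95091; |u| = 0.95091c.
γ for this relative speed: γ = 1/√(1 − 0.90423) = 3.2314.
Rocket A's interval is proper; time dilation gives Δt_B = γΔτ = 3.2314 × 359 days = 1160 days.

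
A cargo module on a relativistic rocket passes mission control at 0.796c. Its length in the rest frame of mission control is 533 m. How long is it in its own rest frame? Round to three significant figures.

γ = 1/√(1 − β²) = 1/√(1 − 0.633616) = 1/√0.366384 = 1/0.605297 = 1.6521.
Proper length: L₀ = γ·L = 1.6521 × 533 = 881 m.

881 m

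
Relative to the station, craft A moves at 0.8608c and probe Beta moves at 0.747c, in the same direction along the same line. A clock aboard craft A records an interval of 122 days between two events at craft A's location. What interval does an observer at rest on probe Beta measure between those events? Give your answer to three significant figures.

129 days

Transform craft A's velocity into probe Beta's frame: (0.8608 − 0.747)/(1 − 0.8608·0.747) = 0.1138/0.3569824, so the relative speed is 0.31878c.
γ for this relative speed: γ = 1/√(1 − 0.101621) = 1.055.
Craft A's interval is proper; time dilation gives Δt_B = γΔτ = 1.055 × 122 days = 129 days.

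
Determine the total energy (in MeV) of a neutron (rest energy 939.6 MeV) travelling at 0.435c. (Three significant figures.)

With β = 0.435, γ = 1/√(1 − 0.435²) = 1/√0.810775 = 1.1106.
Total energy: E = γmc² = 1.1106 × 939.6 MeV = 1040 MeV.

1040 MeV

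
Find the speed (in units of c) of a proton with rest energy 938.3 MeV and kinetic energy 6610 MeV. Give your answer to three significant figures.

K = (γ−1)mc², so γ = 1 + 6610/938.3 = 8.0447.
Then v/c = √(1 − γ⁻²) = √(1 − 0.0154518) = √0.9845482 = 0.992.

0.992c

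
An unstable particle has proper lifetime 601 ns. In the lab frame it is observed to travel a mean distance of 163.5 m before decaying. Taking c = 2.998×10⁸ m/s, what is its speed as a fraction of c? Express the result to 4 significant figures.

d = βγcτ ⇒ βγ = d/(cτ) = 163.5 m / (180.1798 m) = 0.90743.
β = (βγ)/√(1+(βγ)²) = 0.90743/√1.823429 = 0.6720.

0.6720c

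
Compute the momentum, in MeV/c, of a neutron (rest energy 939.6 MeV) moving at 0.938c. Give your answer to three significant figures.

2540 MeV/c

γ = 1/√(1 − β²) = 1/√(1 − 0.879844) = 1/√0.120156 = 1/0.346635 = 2.8849.
Momentum: p = γβ·mc = 2.8849 × 0.938 × 939.6 MeV/c = 2540 MeV/c.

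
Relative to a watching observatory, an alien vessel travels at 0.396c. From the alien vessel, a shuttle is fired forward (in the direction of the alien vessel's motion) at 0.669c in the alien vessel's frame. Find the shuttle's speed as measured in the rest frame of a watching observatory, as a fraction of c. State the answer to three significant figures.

0.842c

In units of c, u = (u' + v)/(1 + u'v) with u' = 0.669 and v = 0.396.
Numerator: 0.669 + 0.396 = 1.065. Denominator: 1 + (0.669)(0.396) = 1.264924.
u = 1.065/1.264924 = 0.84195, so the speed is 0.842c.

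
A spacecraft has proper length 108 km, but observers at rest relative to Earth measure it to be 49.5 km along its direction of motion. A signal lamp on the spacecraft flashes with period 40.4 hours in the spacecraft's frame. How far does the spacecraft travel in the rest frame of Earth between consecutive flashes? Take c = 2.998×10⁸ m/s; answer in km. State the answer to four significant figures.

Length contraction gives γ = L₀/L = 108/49.5 = 2.18182.
β = √(1 − 1/γ²) = 0.88878. Lab-frame period = γτ = 2.18182×40.4 hours = 88.146 hours. Distance = βc × γτ = 0.88878 × 2.998×10⁸ m/s × 317325.6 s = 8.4553×10^13 m = 8.455×10^10 km.

8.455×10^10 km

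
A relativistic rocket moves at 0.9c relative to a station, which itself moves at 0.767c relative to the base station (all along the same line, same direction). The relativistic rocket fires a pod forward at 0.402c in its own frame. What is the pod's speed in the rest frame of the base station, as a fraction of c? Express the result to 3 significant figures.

0.994c

First combine the pod and relativistic rocket (S''→S'): u₁ = (0.402 + 0.9)/(1 + 0.402×0.9) = 1.302/1.3618 = 0.95609.
Then combine with the station (S'→S): u = (0.95609 + 0.767)/(1 + 0.95609×0.767) = 1.72309/1.73332103 = 0.9941.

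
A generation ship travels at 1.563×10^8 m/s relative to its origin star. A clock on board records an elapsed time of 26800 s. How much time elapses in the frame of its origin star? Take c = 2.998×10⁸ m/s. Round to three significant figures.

β = v/c = (1.563×10^8 m/s)/(2.998×10⁸ m/s) = 0.521348.
With β = 0.521348, γ = 1/√(1 − 0.521348²) = 1/√0.7281963 = 1.1719.
The onboard clock measures proper time, so the interval in the rest frame of its origin star is dilated: Δt = γ·Δτ = 1.1719 × 26800 s = 31400 s.

31400 s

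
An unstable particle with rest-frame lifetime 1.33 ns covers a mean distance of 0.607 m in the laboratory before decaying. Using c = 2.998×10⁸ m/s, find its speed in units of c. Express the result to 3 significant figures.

0.836c

d = βγcτ ⇒ βγ = d/(cτ) = 0.6070 m / (0.398734 m) = 1.5223.
β = (βγ)/√(1+(βγ)²) = 1.5223/√3.3174 = 0.836.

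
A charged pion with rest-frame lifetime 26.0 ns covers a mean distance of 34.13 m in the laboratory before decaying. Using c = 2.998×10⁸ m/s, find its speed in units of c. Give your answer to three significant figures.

Let x = d/(cτ) = 34.13 m / (2.998×10⁸ m/s × 2.600×10^-8 s) = 4.3786. Since d = βγcτ, x = βγ = β/√(1−β²).
Solving: β² = x²/(1+x²) = 19.1721/20.1721 = 0.950427, so β = 0.975.

0.975c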